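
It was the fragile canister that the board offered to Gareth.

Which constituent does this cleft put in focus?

In an it-cleft "It was X that/who ...", the clefted constituent X is the focus; the that/who-clause expresses the presupposed open proposition.
Here the focus is "the fragile canister". The backgrounded (presupposed) material includes "the board" and "to Gareth".

the fragile canister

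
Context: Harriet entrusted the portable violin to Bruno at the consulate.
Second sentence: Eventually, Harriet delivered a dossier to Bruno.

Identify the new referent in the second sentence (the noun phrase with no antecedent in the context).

a dossier

"Harriet" and "Bruno" in the second sentence are given — already mentioned in the context.
"a dossier" has no antecedent in the context; it is discourse-new (the indefinite article also signals a new referent).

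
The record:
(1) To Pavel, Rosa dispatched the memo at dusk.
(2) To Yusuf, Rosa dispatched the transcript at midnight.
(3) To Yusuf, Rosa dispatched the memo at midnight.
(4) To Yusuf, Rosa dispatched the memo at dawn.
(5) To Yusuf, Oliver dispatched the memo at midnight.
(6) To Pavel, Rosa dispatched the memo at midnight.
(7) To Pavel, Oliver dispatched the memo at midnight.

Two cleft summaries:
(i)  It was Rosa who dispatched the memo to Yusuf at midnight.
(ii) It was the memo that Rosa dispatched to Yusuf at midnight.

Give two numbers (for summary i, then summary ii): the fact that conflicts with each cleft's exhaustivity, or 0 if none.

5, 2

Summary (i) focuses "Rosa" (the agent); background same thing, recipient, setting (the memo / Yusuf / at midnight). Fact (5) matches that background with agent = Oliver — refutes (i).
Summary (ii) focuses "the memo" (the thing); background same agent, recipient, setting (Rosa / Yusuf / at midnight). Fact (2) matches that background with thing = the transcript — refutes (ii).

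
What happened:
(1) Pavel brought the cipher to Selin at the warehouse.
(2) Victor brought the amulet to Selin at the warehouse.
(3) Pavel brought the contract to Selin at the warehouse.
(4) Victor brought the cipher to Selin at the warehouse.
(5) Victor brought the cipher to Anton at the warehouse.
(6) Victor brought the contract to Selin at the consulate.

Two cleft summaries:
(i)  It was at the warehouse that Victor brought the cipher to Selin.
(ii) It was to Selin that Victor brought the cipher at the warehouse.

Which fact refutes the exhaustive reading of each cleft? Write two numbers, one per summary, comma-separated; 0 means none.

Summary (i) focuses "at the warehouse" (the setting); background agent = Victor, thing = the cipher, recipient = Selin. No fact matches that background with a different setting, so 0.
Summary (ii) focuses "Selin" (the recipient); background agent = Victor, thing = the cipher, setting = at the warehouse. Fact (5) matches that background with recipient = Anton — refutes (ii).

0, 5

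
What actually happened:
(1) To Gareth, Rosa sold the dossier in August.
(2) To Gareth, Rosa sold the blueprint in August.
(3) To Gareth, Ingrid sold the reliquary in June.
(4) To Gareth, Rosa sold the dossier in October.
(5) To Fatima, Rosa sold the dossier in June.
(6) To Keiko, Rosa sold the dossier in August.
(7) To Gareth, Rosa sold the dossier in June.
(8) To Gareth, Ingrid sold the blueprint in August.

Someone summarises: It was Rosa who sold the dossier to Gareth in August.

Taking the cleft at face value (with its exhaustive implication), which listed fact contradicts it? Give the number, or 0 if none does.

Focus of the cleft: "Rosa" (the agent). Presupposed background: same thing, recipient, setting (the dossier / Gareth / in August).
The exhaustive reading says no other agent fits that background.
Every other fact differs from the presupposition on some backgrounded slot, so none challenges the exhaustivity.

0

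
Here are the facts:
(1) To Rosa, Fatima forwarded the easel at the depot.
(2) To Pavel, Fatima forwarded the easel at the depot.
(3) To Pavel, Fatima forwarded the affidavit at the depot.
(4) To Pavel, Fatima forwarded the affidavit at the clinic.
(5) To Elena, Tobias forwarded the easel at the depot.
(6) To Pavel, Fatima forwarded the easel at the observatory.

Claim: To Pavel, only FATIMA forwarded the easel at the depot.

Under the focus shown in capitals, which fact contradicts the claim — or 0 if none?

The capitals mark "Fatima" as focus. So "only" rules out other agents, with the rest (the easel as thing and Pavel as recipient and at the depot as setting) as background.
No fact matches the easel as thing and Pavel as recipient and at the depot as setting with a different agent — every other fact differs on at least one backgrounded slot. So no fact refutes it.

0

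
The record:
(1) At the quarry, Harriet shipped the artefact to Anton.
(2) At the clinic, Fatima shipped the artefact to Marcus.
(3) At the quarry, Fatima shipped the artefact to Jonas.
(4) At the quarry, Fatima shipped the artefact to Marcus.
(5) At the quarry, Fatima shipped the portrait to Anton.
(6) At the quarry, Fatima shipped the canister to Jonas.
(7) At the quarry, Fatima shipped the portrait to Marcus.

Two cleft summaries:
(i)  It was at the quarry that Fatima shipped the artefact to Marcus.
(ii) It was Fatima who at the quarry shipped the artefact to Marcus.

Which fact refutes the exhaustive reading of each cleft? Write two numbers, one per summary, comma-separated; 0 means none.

2, 0

Summary (i) focuses "at the quarry" (the setting); background Fatima as agent and the artefact as thing and Marcus as recipient. Fact (2) matches that background with setting = at the clinic — refutes (i).
Summary (ii) focuses "Fatima" (the agent); background the artefact as thing and Marcus as recipient and at the quarry as setting. No fact matches that background with a different agent, so 0.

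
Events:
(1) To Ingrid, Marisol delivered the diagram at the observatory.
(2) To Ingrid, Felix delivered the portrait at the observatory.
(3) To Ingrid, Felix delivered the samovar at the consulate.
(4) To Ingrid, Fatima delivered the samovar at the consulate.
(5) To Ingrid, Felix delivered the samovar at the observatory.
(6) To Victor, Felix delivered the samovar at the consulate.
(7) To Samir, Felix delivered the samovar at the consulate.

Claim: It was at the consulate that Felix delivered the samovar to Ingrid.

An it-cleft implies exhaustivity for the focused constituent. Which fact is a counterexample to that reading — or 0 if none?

The cleft puts "at the consulate" in focus and presupposes the open proposition with same agent, thing, recipient (Felix / the samovar / Ingrid).
Exhaustivity: at the consulate is the only setting satisfying that background.
But fact (5) also has same agent, thing, recipient (Felix / the samovar / Ingrid), with setting = at the observatory — so the exhaustive reading fails.

5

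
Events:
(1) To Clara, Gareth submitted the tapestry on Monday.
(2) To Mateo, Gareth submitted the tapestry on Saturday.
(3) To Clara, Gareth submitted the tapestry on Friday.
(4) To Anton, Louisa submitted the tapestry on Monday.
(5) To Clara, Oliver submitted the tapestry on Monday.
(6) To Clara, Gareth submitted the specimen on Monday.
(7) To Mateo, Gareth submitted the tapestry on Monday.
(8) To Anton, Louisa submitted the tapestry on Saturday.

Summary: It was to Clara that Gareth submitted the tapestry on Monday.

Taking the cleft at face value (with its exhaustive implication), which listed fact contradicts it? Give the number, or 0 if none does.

Focus of the cleft: "Clara" (the recipient). Presupposed background: Gareth as agent and the tapestry as thing and on Monday as setting.
Exhaustivity: Clara is the only recipient satisfying that background.
But fact (7) also has Gareth as agent and the tapestry as thing and on Monday as setting, with recipient = Mateo — so the exhaustive reading fails.

7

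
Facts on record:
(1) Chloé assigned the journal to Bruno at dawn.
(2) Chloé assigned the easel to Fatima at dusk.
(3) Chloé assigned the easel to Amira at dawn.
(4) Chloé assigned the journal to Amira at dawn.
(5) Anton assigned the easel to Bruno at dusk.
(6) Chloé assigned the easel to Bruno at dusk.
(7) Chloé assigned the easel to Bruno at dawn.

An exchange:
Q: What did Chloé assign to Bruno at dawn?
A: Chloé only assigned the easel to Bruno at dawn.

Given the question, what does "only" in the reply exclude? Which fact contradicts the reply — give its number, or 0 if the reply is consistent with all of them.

Answering "What did ...?" puts focus on the thing — here, "the easel".
"Only" then excludes alternative things while the background — Chloé as agent and Bruno as recipient and at dawn as setting — is held fixed.
Fact (1) shares the background with a different thing (the journal) — counterexample.
(Fact (6) would refute a reading with focus on the setting — but that is not what the question asks.)

1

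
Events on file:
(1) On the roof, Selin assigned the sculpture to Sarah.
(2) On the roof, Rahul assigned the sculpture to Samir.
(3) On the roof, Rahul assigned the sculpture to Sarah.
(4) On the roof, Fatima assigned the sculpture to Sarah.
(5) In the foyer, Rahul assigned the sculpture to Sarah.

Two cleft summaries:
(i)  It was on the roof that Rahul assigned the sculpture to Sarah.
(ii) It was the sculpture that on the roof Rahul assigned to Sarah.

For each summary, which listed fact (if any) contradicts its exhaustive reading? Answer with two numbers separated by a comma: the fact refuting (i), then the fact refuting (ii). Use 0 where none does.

(i): focus "on the roof". Looking for agent = Rahul, thing = the sculpture, recipient = Sarah with some other setting — fact (5) has in the foyer there. Refuted.
(ii): focus "the sculpture". No fact shares agent = Rahul, recipient = Sarah, setting = on the roof with a different thing. 0.

5, 0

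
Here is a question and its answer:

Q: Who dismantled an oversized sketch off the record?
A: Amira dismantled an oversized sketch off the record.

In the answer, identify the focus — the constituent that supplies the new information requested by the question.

Amira

The wh-word "who" asks about the subject (agent).
In the answer, "an oversized sketch" and "off the record" are given — repeated from the question.
The constituent filling the subject (agent) gap is "Amira"; that is the focus and would carry nuclear stress.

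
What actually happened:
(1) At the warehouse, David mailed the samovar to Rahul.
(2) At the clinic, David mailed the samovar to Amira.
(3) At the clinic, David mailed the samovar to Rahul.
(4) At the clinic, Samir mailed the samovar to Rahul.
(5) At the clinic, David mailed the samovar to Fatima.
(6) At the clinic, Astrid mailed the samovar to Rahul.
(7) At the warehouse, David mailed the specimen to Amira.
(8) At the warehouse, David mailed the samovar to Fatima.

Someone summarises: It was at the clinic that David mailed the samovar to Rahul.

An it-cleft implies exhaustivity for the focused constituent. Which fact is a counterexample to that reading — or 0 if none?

1

Focus of the cleft: "at the clinic" (the setting). Presupposed background: agent = David, thing = the samovar, recipient = Rahul.
Exhaustivity: at the clinic is the only setting satisfying that background.
But fact (1) also has agent = David, thing = the samovar, recipient = Rahul, with setting = at the warehouse — so the exhaustive reading fails.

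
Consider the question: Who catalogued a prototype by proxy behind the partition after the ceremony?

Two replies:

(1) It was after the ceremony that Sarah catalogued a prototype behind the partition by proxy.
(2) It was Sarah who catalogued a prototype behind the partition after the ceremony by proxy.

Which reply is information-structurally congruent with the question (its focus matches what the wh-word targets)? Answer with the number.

2

The question word "who" targets the subject (agent).
Option (1) clefts "after the ceremony" — the time, not what was asked.
Option (2) clefts "Sarah" — that matches what the question asks about.
So the congruent reply is (2).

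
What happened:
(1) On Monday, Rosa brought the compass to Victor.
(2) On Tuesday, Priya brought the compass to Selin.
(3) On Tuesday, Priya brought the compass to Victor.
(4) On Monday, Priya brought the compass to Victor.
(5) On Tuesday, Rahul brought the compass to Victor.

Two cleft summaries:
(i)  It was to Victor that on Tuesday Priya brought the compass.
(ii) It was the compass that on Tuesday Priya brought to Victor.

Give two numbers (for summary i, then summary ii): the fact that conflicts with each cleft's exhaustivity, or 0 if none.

Summary (i) focuses "Victor" (the recipient); background Priya as agent and the compass as thing and on Tuesday as setting. Fact (2) matches that background with recipient = Selin — refutes (i).
Summary (ii) focuses "the compass" (the thing); background Priya as agent and Victor as recipient and on Tuesday as setting. No fact matches that background with a different thing, so 0.

2, 0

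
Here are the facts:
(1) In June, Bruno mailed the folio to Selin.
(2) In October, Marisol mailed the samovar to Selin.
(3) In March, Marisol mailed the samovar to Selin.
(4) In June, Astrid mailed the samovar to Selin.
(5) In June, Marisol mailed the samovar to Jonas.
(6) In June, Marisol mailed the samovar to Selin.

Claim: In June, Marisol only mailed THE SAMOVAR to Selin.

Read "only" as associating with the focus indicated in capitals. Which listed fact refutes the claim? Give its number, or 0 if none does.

0

The capitals mark "the samovar" as focus. So "only" rules out other things, with the rest (agent = Marisol, recipient = Selin, setting = in June) as background.
No fact matches agent = Marisol, recipient = Selin, setting = in June with a different thing — every other fact differs on at least one backgrounded slot. So no fact refutes it.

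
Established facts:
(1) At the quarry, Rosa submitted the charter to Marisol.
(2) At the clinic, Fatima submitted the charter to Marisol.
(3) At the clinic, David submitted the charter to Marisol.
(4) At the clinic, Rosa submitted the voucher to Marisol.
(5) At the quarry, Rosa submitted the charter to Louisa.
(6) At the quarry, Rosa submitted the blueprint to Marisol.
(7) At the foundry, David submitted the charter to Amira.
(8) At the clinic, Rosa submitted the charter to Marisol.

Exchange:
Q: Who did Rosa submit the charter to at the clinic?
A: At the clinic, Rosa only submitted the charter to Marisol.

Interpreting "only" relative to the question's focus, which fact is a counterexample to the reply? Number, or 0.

0

The question "Who did ... to ...?" targets the recipient, so in the reply the focus falls on "Marisol".
So "only" ranges over recipients; the rest (agent = Rosa, thing = the charter, setting = at the clinic) is presupposed.
No fact keeps agent = Rosa, thing = the charter, setting = at the clinic while changing the recipient; every other fact differs on something backgrounded. The reply stands.
(Fact (1) would refute a reading with focus on the setting — but that is not what the question asks.)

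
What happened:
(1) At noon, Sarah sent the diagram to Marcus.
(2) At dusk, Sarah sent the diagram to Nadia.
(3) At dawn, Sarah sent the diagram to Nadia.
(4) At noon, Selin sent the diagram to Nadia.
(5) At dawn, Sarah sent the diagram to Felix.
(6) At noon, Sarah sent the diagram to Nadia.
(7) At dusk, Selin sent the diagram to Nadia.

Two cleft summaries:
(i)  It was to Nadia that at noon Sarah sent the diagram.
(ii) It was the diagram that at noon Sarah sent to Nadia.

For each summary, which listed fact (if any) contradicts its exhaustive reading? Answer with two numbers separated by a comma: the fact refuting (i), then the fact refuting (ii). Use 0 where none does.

(i): focus "Nadia". Looking for agent = Sarah, thing = the diagram, setting = at noon with some other recipient — fact (1) has Marcus there. Refuted.
(ii): focus "the diagram". No fact shares agent = Sarah, recipient = Nadia, setting = at noon with a different thing. 0.

1, 0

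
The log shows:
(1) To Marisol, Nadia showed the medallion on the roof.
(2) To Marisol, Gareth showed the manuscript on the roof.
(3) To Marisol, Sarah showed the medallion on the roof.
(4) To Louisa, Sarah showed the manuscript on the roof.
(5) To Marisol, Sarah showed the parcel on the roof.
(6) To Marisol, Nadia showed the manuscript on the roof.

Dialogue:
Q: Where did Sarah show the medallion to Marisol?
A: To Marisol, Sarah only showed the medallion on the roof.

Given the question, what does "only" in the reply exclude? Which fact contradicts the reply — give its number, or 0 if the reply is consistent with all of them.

Answering "Where did ...?" puts focus on the setting — here, "on the roof".
So "only" ranges over settings; the rest (same agent, thing, recipient (Sarah / the medallion / Marisol)) is presupposed.
No listed fact shares that background with another setting. Nothing contradicts the reply.
(Fact (5) would refute a reading with focus on the thing — but that is not what the question asks.)

0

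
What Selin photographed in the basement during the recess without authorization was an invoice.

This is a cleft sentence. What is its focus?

In a pseudo-cleft "What ... was X", the post-copular constituent X is the focus.
Here the focus is "an invoice". The backgrounded (presupposed) material includes "Selin", "without authorization", "in the basement" and "during the recess".

an invoice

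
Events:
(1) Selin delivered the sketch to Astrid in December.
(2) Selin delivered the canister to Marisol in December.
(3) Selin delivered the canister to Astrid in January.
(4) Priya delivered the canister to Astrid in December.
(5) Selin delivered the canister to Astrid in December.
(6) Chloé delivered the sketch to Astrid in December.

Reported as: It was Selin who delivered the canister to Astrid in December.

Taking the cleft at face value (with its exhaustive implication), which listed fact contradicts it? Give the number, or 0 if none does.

4

Focus of the cleft: "Selin" (the agent). Presupposed background: same thing, recipient, setting (the canister / Astrid / in December).
The exhaustive reading says no other agent fits that background.
But fact (4) also has same thing, recipient, setting (the canister / Astrid / in December), with agent = Priya — so the exhaustive reading fails.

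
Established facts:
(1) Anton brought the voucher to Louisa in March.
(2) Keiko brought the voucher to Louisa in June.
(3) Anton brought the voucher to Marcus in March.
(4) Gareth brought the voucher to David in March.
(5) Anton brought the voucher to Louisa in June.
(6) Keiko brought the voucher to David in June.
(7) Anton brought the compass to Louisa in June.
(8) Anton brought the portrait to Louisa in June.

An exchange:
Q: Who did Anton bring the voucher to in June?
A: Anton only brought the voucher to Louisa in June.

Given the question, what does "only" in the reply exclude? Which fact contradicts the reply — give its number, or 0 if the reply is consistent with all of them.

0

The question "Who did ... to ...?" targets the recipient, so in the reply the focus falls on "Louisa".
"Only" then excludes alternative recipients while the background — same agent, thing, setting (Anton / the voucher / in June) — is held fixed.
No listed fact shares that background with another recipient. Nothing contradicts the reply.
(Fact (1) would refute a reading with focus on the setting — but that is not what the question asks.)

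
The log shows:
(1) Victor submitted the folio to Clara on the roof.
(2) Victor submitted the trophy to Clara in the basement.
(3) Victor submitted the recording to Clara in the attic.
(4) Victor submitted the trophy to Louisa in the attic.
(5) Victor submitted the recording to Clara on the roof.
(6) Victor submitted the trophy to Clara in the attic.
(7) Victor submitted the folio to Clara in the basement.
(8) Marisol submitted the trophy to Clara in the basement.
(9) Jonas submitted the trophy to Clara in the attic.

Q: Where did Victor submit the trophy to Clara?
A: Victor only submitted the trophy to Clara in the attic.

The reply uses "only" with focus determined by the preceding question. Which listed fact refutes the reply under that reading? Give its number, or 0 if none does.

Answering "Where did ...?" puts focus on the setting — here, "in the attic".
So "only" ranges over settings; the rest (Victor as agent and the trophy as thing and Clara as recipient) is presupposed.
Fact (2) shares the background with a different setting (in the basement) — counterexample.
(Fact (3) would refute a reading with focus on the thing — but that is not what the question asks.)

2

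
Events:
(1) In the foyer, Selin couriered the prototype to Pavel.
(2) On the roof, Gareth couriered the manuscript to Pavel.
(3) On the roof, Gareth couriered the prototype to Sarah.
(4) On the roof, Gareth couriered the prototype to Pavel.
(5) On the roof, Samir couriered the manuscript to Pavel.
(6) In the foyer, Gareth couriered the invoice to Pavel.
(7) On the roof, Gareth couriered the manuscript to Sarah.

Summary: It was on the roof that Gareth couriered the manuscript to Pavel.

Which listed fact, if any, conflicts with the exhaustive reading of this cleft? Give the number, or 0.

Focus of the cleft: "on the roof" (the setting). Presupposed background: same agent, thing, recipient (Gareth / the manuscript / Pavel).
Exhaustivity: on the roof is the only setting satisfying that background.
Every other fact differs from the presupposition on some backgrounded slot, so none challenges the exhaustivity.

0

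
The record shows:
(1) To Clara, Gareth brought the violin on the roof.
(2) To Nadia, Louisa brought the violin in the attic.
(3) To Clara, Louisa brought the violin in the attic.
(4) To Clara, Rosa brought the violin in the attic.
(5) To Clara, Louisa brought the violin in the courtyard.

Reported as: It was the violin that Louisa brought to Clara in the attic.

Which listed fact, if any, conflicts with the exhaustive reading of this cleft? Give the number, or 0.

0

The cleft puts "the violin" in focus and presupposes the open proposition with same agent, recipient, setting (Louisa / Clara / in the attic).
The exhaustive reading says no other thing fits that background.
Every other fact differs from the presupposition on some backgrounded slot, so none challenges the exhaustivity.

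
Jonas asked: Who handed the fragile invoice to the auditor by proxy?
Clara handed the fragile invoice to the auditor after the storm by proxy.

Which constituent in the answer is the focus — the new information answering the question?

Clara

The wh-word "who" asks about the subject (agent).
In the answer, "the fragile invoice", "to the auditor" and "by proxy" are given — repeated from the question.
"after the storm" is also new, but it specifies the time, which is not what the question asks about — so it is not the focus.
The constituent filling the subject (agent) gap is "Clara"; that is the focus.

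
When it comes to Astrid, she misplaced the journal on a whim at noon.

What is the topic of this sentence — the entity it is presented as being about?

Astrid

The construction explicitly marks "Astrid" as what the sentence is about — the topic.
The remainder of the clause is the comment (what is said about the topic).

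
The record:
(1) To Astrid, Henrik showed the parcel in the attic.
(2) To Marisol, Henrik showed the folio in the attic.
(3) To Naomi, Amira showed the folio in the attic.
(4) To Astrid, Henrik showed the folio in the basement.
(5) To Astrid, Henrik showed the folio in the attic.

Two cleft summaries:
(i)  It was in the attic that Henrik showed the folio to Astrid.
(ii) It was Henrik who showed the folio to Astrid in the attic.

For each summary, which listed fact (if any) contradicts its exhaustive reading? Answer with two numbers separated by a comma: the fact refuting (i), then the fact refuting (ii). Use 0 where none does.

4, 0

Summary (i) focuses "in the attic" (the setting); background agent = Henrik, thing = the folio, recipient = Astrid. Fact (4) matches that background with setting = in the basement — refutes (i).
Summary (ii) focuses "Henrik" (the agent); background thing = the folio, recipient = Astrid, setting = in the attic. No fact matches that background with a different agent, so 0.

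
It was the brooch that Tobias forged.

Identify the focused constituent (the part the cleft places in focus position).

In an it-cleft "It was X that/who ...", the clefted constituent X is the focus; the that/who-clause expresses the presupposed open proposition.
Here the focus is "the brooch". The backgrounded (presupposed) material includes "Tobias".

the brooch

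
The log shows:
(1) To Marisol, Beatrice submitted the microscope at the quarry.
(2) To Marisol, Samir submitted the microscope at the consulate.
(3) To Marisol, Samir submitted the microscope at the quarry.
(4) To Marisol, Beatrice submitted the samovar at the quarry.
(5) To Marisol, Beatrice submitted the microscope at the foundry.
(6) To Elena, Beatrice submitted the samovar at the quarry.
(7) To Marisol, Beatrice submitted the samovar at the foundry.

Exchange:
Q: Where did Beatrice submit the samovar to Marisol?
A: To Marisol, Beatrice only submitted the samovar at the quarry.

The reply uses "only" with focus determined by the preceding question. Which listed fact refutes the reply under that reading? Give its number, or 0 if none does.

The question "Where did ...?" targets the setting, so in the reply the focus falls on "at the quarry".
"Only" then excludes alternative settings while the background — same agent, thing, recipient (Beatrice / the samovar / Marisol) — is held fixed.
Fact (7) keeps same agent, thing, recipient (Beatrice / the samovar / Marisol) but has setting = at the foundry; that refutes the reply.
(Fact (6) would refute a reading with focus on the recipient — but that is not what the question asks.)

7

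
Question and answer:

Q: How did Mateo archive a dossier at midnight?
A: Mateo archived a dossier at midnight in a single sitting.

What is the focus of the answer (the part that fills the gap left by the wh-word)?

The wh-word "how" asks about the manner.
In the answer, "Mateo", "a dossier" and "at midnight" are given — repeated from the question.
The constituent filling the manner gap is "in a single sitting"; that is the focus and would carry nuclear stress.

in a single sitting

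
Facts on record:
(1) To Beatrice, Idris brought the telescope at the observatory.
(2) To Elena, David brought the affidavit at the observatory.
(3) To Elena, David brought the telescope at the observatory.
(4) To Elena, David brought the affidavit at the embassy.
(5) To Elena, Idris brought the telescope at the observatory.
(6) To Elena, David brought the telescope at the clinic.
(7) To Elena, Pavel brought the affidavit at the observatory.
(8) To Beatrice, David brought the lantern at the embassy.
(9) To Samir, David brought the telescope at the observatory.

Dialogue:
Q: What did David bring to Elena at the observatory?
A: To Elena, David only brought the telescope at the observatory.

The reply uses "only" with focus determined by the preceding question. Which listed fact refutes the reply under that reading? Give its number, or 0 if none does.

2

Answering "What did ...?" puts focus on the thing — here, "the telescope".
So "only" ranges over things; the rest (David as agent and Elena as recipient and at the observatory as setting) is presupposed.
Fact (2) shares the background with a different thing (the affidavit) — counterexample.
(Fact (9) would refute a reading with focus on the recipient — but that is not what the question asks.)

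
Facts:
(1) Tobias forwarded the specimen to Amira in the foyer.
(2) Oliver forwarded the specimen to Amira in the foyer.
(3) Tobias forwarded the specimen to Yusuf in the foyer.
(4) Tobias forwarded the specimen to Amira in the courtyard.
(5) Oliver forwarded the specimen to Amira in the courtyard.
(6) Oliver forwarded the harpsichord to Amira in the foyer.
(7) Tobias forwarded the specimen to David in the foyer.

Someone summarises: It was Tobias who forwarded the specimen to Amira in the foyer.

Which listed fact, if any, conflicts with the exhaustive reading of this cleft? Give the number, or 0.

2

Focus of the cleft: "Tobias" (the agent). Presupposed background: same thing, recipient, setting (the specimen / Amira / in the foyer).
The exhaustive reading says no other agent fits that background.
But fact (2) also has same thing, recipient, setting (the specimen / Amira / in the foyer), with agent = Oliver — so the exhaustive reading fails.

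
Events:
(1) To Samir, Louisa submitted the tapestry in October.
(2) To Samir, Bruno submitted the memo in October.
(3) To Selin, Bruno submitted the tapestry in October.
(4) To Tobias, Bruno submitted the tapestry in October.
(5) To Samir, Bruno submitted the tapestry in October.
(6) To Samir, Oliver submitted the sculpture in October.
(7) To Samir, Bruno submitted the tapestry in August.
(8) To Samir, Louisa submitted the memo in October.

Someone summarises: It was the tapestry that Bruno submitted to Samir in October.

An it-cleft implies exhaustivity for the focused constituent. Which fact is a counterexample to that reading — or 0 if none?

2

Focus of the cleft: "the tapestry" (the thing). Presupposed background: same agent, recipient, setting (Bruno / Samir / in October).
Exhaustivity: the tapestry is the only thing satisfying that background.
Fact (2) shares the background but with thing = the memo; exhaustivity is violated.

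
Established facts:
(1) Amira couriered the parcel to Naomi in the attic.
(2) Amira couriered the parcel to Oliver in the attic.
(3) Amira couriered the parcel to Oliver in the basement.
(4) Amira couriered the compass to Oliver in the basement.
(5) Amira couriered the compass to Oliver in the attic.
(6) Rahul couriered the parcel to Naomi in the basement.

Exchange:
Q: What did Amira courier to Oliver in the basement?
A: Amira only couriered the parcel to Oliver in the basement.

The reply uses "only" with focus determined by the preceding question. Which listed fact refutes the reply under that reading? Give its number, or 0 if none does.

4

Answering "What did ...?" puts focus on the thing — here, "the parcel".
So "only" ranges over things; the rest (same agent, recipient, setting (Amira / Oliver / in the basement)) is presupposed.
Fact (4) shares the background with a different thing (the compass) — counterexample.
(Fact (2) would refute a reading with focus on the setting — but that is not what the question asks.)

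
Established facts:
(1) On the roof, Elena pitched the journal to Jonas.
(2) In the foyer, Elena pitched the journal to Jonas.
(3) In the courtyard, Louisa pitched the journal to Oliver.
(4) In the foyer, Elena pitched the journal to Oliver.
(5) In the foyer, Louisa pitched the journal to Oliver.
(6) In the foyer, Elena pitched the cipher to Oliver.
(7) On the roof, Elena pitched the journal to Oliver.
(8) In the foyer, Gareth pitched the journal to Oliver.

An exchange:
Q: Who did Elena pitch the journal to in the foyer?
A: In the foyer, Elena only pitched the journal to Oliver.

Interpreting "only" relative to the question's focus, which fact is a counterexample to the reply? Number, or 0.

Answering "Who did ... to ...?" puts focus on the recipient — here, "Oliver".
"Only" then excludes alternative recipients while the background — same agent, thing, setting (Elena / the journal / in the foyer) — is held fixed.
Fact (2) keeps same agent, thing, setting (Elena / the journal / in the foyer) but has recipient = Jonas; that refutes the reply.
(Fact (6) would refute a reading with focus on the thing — but that is not what the question asks.)

2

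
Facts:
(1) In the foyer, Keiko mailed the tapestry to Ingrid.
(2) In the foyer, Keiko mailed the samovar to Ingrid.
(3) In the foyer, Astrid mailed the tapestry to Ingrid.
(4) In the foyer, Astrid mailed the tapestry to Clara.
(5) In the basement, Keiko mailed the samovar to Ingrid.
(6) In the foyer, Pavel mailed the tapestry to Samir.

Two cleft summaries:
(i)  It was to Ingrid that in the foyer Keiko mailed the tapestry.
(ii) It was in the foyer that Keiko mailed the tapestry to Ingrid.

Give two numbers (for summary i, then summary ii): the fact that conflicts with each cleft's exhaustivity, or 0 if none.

0, 0

(i): focus "Ingrid". No fact shares agent = Keiko, thing = the tapestry, setting = in the foyer with a different recipient. 0.
(ii): focus "in the foyer". No fact shares agent = Keiko, thing = the tapestry, recipient = Ingrid with a different setting. 0.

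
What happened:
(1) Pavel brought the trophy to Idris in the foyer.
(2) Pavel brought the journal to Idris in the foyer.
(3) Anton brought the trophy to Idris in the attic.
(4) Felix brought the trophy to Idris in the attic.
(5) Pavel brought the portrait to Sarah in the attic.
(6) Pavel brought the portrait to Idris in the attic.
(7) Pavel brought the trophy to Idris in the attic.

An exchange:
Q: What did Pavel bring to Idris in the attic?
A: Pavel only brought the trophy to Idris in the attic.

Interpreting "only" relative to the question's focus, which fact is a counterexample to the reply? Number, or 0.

6

The question "What did ...?" targets the thing, so in the reply the focus falls on "the trophy".
"Only" then excludes alternative things while the background — same agent, recipient, setting (Pavel / Idris / in the attic) — is held fixed.
Fact (6) shares the background with a different thing (the portrait) — counterexample.
(Fact (1) would refute a reading with focus on the setting — but that is not what the question asks.)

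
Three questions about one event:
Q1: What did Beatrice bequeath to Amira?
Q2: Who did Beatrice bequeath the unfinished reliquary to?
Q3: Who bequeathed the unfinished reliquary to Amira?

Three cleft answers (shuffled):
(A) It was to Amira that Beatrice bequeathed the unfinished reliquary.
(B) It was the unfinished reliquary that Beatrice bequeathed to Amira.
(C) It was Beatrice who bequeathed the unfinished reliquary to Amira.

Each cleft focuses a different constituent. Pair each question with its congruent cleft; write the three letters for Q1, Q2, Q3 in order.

Q1 asks about the direct object; cleft (B) focuses "the unfinished reliquary", which is the direct object — so Q1 → B.
Q2 asks about the recipient; cleft (A) focuses "to Amira", which is the recipient — so Q2 → A.
Q3 asks about the subject (agent); cleft (C) focuses "Beatrice", which is the subject (agent) — so Q3 → C.
Mapping: Q1→B, Q2→A, Q3→C.

BAC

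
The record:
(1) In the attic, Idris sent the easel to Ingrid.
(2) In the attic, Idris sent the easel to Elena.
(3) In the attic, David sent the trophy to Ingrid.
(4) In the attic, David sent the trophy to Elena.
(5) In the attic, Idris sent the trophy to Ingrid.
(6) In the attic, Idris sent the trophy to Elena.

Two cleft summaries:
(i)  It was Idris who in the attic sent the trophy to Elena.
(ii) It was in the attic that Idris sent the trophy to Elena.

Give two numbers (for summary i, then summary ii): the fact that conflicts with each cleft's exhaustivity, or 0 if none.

Summary (i) focuses "Idris" (the agent); background thing = the trophy, recipient = Elena, setting = in the attic. Fact (4) matches that background with agent = David — refutes (i).
Summary (ii) focuses "in the attic" (the setting); background agent = Idris, thing = the trophy, recipient = Elena. No fact matches that background with a different setting, so 0.

4, 0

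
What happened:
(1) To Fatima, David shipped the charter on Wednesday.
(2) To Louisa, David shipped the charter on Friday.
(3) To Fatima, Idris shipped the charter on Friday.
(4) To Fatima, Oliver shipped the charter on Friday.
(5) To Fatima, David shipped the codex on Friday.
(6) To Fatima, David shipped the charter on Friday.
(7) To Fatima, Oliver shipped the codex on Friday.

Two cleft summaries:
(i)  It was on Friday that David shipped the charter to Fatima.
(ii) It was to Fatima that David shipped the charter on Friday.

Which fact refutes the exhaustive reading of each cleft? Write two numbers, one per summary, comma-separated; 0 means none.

1, 2

Summary (i) focuses "on Friday" (the setting); background David as agent and the charter as thing and Fatima as recipient. Fact (1) matches that background with setting = on Wednesday — refutes (i).
Summary (ii) focuses "Fatima" (the recipient); background David as agent and the charter as thing and on Friday as setting. Fact (2) matches that background with recipient = Louisa — refutes (ii).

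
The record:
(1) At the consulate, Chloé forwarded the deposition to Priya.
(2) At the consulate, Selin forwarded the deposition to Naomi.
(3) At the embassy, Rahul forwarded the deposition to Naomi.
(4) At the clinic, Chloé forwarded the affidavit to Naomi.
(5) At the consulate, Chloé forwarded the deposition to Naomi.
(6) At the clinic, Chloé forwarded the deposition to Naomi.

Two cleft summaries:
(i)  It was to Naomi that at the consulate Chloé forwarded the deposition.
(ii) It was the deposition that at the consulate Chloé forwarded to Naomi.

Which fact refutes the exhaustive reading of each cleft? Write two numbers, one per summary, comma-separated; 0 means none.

(i): focus "Naomi". Looking for same agent, thing, setting (Chloé / the deposition / at the consulate) with some other recipient — fact (1) has Priya there. Refuted.
(ii): focus "the deposition". No fact shares same agent, recipient, setting (Chloé / Naomi / at the consulate) with a different thing. 0.

1, 0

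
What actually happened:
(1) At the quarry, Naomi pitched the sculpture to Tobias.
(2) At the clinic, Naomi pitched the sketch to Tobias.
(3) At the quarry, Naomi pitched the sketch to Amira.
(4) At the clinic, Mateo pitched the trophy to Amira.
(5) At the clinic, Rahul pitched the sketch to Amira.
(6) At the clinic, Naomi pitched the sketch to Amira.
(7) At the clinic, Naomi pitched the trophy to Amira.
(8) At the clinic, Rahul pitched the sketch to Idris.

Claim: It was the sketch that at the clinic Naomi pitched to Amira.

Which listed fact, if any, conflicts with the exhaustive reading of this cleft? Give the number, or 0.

7

Focus of the cleft: "the sketch" (the thing). Presupposed background: agent = Naomi, recipient = Amira, setting = at the clinic.
Exhaustivity: the sketch is the only thing satisfying that background.
Fact (7) shares the background but with thing = the trophy; exhaustivity is violated.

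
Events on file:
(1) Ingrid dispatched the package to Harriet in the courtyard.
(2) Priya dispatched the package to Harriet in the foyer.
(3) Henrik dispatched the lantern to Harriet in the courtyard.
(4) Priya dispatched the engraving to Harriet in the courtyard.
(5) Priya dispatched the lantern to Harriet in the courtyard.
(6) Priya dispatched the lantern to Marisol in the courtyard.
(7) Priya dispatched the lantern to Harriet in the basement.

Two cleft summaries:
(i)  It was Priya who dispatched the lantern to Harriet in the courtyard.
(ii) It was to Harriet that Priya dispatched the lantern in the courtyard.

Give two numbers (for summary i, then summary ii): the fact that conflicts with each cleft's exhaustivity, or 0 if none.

Summary (i) focuses "Priya" (the agent); background the lantern as thing and Harriet as recipient and in the courtyard as setting. Fact (3) matches that background with agent = Henrik — refutes (i).
Summary (ii) focuses "Harriet" (the recipient); background Priya as agent and the lantern as thing and in the courtyard as setting. Fact (6) matches that background with recipient = Marisol — refutes (ii).

3, 6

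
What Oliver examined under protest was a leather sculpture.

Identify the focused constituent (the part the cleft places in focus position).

a leather sculpture

In a pseudo-cleft "What ... was X", the post-copular constituent X is the focus.
Here the focus is "a leather sculpture". The backgrounded (presupposed) material includes "Oliver" and "under protest".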